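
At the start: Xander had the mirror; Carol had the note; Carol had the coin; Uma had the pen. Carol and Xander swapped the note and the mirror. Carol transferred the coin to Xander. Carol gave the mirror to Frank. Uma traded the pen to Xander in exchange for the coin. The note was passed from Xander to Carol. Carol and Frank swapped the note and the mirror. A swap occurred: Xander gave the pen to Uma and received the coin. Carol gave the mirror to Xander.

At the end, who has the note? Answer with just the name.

Answer: Frank

Derivation:
Tracking all object holders:
Start: mirror:Xander, note:Carol, coin:Carol, pen:Uma
Event 1 (swap note<->mirror: now note:Xander, mirror:Carol). State: mirror:Carol, note:Xander, coin:Carol, pen:Uma
Event 2 (give coin: Carol -> Xander). State: mirror:Carol, note:Xander, coin:Xander, pen:Uma
Event 3 (give mirror: Carol -> Frank). State: mirror:Frank, note:Xander, coin:Xander, pen:Uma
Event 4 (swap pen<->coin: now pen:Xander, coin:Uma). State: mirror:Frank, note:Xander, coin:Uma, pen:Xander
Event 5 (give note: Xander -> Carol). State: mirror:Frank, note:Carol, coin:Uma, pen:Xander
Event 6 (swap note<->mirror: now note:Frank, mirror:Carol). State: mirror:Carol, note:Frank, coin:Uma, pen:Xander
Event 7 (swap pen<->coin: now pen:Uma, coin:Xander). State: mirror:Carol, note:Frank, coin:Xander, pen:Uma
Event 8 (give mirror: Carol -> Xander). State: mirror:Xander, note:Frank, coin:Xander, pen:Uma

Final state: mirror:Xander, note:Frank, coin:Xander, pen:Uma
The note is held by Frank.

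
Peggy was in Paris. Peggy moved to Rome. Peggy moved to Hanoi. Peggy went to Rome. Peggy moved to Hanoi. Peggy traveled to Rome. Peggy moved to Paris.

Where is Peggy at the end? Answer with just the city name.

Tracking Peggy's location:
Start: Peggy is in Paris.
After move 1: Paris -> Rome. Peggy is in Rome.
After move 2: Rome -> Hanoi. Peggy is in Hanoi.
After move 3: Hanoi -> Rome. Peggy is in Rome.
After move 4: Rome -> Hanoi. Peggy is in Hanoi.
After move 5: Hanoi -> Rome. Peggy is in Rome.
After move 6: Rome -> Paris. Peggy is in Paris.

Answer: Paris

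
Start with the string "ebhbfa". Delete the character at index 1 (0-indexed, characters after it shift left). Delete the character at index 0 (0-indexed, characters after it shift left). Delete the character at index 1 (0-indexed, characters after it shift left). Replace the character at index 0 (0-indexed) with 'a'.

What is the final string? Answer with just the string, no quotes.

Applying each edit step by step:
Start: "ebhbfa"
Op 1 (delete idx 1 = 'b'): "ebhbfa" -> "ehbfa"
Op 2 (delete idx 0 = 'e'): "ehbfa" -> "hbfa"
Op 3 (delete idx 1 = 'b'): "hbfa" -> "hfa"
Op 4 (replace idx 0: 'h' -> 'a'): "hfa" -> "afa"

Answer: afa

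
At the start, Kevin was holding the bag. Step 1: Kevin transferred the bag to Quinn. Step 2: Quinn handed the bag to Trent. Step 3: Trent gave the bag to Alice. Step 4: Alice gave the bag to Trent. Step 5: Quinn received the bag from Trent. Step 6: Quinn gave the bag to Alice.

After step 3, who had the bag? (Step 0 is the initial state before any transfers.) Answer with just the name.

Answer: Alice

Derivation:
Tracking the bag holder through step 3:
After step 0 (start): Kevin
After step 1: Quinn
After step 2: Trent
After step 3: Alice

At step 3, the holder is Alice.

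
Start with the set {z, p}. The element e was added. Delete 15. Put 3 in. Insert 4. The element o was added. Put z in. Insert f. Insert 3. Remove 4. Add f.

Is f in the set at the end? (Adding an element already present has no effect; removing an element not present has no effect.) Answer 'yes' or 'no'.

Answer: yes

Derivation:
Tracking the set through each operation:
Start: {p, z}
Event 1 (add e): added. Set: {e, p, z}
Event 2 (remove 15): not present, no change. Set: {e, p, z}
Event 3 (add 3): added. Set: {3, e, p, z}
Event 4 (add 4): added. Set: {3, 4, e, p, z}
Event 5 (add o): added. Set: {3, 4, e, o, p, z}
Event 6 (add z): already present, no change. Set: {3, 4, e, o, p, z}
Event 7 (add f): added. Set: {3, 4, e, f, o, p, z}
Event 8 (add 3): already present, no change. Set: {3, 4, e, f, o, p, z}
Event 9 (remove 4): removed. Set: {3, e, f, o, p, z}
Event 10 (add f): already present, no change. Set: {3, e, f, o, p, z}

Final set: {3, e, f, o, p, z} (size 6)
f is in the final set.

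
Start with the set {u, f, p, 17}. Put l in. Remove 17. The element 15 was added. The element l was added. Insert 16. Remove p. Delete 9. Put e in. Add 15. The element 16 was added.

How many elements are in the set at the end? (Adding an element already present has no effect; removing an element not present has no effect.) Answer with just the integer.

Tracking the set through each operation:
Start: {17, f, p, u}
Event 1 (add l): added. Set: {17, f, l, p, u}
Event 2 (remove 17): removed. Set: {f, l, p, u}
Event 3 (add 15): added. Set: {15, f, l, p, u}
Event 4 (add l): already present, no change. Set: {15, f, l, p, u}
Event 5 (add 16): added. Set: {15, 16, f, l, p, u}
Event 6 (remove p): removed. Set: {15, 16, f, l, u}
Event 7 (remove 9): not present, no change. Set: {15, 16, f, l, u}
Event 8 (add e): added. Set: {15, 16, e, f, l, u}
Event 9 (add 15): already present, no change. Set: {15, 16, e, f, l, u}
Event 10 (add 16): already present, no change. Set: {15, 16, e, f, l, u}

Final set: {15, 16, e, f, l, u} (size 6)

Answer: 6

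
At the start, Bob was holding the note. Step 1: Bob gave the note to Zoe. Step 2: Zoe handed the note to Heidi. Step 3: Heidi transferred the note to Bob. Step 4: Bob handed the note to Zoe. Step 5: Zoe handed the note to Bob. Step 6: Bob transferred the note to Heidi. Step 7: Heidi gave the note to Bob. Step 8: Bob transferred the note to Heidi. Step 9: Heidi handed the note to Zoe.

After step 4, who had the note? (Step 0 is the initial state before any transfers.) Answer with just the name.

Answer: Zoe

Derivation:
Tracking the note holder through step 4:
After step 0 (start): Bob
After step 1: Zoe
After step 2: Heidi
After step 3: Bob
After step 4: Zoe

At step 4, the holder is Zoe.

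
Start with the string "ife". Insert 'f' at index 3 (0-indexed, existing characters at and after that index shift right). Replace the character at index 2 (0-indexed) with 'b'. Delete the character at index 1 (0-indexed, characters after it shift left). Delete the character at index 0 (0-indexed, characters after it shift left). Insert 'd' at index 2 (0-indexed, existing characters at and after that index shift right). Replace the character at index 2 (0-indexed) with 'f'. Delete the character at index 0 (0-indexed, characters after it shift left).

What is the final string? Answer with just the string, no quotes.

Applying each edit step by step:
Start: "ife"
Op 1 (insert 'f' at idx 3): "ife" -> "ifef"
Op 2 (replace idx 2: 'e' -> 'b'): "ifef" -> "ifbf"
Op 3 (delete idx 1 = 'f'): "ifbf" -> "ibf"
Op 4 (delete idx 0 = 'i'): "ibf" -> "bf"
Op 5 (insert 'd' at idx 2): "bf" -> "bfd"
Op 6 (replace idx 2: 'd' -> 'f'): "bfd" -> "bff"
Op 7 (delete idx 0 = 'b'): "bff" -> "ff"

Answer: ff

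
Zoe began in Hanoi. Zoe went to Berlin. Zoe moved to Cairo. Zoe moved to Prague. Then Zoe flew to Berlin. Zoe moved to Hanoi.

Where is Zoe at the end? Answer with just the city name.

Tracking Zoe's location:
Start: Zoe is in Hanoi.
After move 1: Hanoi -> Berlin. Zoe is in Berlin.
After move 2: Berlin -> Cairo. Zoe is in Cairo.
After move 3: Cairo -> Prague. Zoe is in Prague.
After move 4: Prague -> Berlin. Zoe is in Berlin.
After move 5: Berlin -> Hanoi. Zoe is in Hanoi.

Answer: Hanoi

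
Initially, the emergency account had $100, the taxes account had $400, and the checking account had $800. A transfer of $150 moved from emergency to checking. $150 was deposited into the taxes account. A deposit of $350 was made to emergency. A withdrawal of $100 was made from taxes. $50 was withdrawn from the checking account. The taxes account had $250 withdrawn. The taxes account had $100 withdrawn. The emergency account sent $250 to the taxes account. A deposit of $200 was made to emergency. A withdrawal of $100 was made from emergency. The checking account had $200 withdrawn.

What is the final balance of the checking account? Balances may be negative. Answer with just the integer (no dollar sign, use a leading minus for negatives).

Tracking account balances step by step:
Start: emergency=100, taxes=400, checking=800
Event 1 (transfer 150 emergency -> checking): emergency: 100 - 150 = -50, checking: 800 + 150 = 950. Balances: emergency=-50, taxes=400, checking=950
Event 2 (deposit 150 to taxes): taxes: 400 + 150 = 550. Balances: emergency=-50, taxes=550, checking=950
Event 3 (deposit 350 to emergency): emergency: -50 + 350 = 300. Balances: emergency=300, taxes=550, checking=950
Event 4 (withdraw 100 from taxes): taxes: 550 - 100 = 450. Balances: emergency=300, taxes=450, checking=950
Event 5 (withdraw 50 from checking): checking: 950 - 50 = 900. Balances: emergency=300, taxes=450, checking=900
Event 6 (withdraw 250 from taxes): taxes: 450 - 250 = 200. Balances: emergency=300, taxes=200, checking=900
Event 7 (withdraw 100 from taxes): taxes: 200 - 100 = 100. Balances: emergency=300, taxes=100, checking=900
Event 8 (transfer 250 emergency -> taxes): emergency: 300 - 250 = 50, taxes: 100 + 250 = 350. Balances: emergency=50, taxes=350, checking=900
Event 9 (deposit 200 to emergency): emergency: 50 + 200 = 250. Balances: emergency=250, taxes=350, checking=900
Event 10 (withdraw 100 from emergency): emergency: 250 - 100 = 150. Balances: emergency=150, taxes=350, checking=900
Event 11 (withdraw 200 from checking): checking: 900 - 200 = 700. Balances: emergency=150, taxes=350, checking=700

Final balance of checking: 700

Answer: 700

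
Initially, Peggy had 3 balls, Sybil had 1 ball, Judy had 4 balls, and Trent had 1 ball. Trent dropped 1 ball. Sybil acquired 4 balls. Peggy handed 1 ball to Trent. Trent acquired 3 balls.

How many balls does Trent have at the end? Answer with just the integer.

Tracking counts step by step:
Start: Peggy=3, Sybil=1, Judy=4, Trent=1
Event 1 (Trent -1): Trent: 1 -> 0. State: Peggy=3, Sybil=1, Judy=4, Trent=0
Event 2 (Sybil +4): Sybil: 1 -> 5. State: Peggy=3, Sybil=5, Judy=4, Trent=0
Event 3 (Peggy -> Trent, 1): Peggy: 3 -> 2, Trent: 0 -> 1. State: Peggy=2, Sybil=5, Judy=4, Trent=1
Event 4 (Trent +3): Trent: 1 -> 4. State: Peggy=2, Sybil=5, Judy=4, Trent=4

Trent's final count: 4

Answer: 4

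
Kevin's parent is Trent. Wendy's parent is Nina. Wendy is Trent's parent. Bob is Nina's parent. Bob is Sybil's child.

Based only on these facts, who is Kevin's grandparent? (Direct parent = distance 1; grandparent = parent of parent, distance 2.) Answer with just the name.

Reconstructing the parent chain from the given facts:
  Sybil -> Bob -> Nina -> Wendy -> Trent -> Kevin
(each arrow means 'parent of the next')
Positions in the chain (0 = top):
  position of Sybil: 0
  position of Bob: 1
  position of Nina: 2
  position of Wendy: 3
  position of Trent: 4
  position of Kevin: 5

Kevin is at position 5; the grandparent is 2 steps up the chain, i.e. position 3: Wendy.

Answer: Wendy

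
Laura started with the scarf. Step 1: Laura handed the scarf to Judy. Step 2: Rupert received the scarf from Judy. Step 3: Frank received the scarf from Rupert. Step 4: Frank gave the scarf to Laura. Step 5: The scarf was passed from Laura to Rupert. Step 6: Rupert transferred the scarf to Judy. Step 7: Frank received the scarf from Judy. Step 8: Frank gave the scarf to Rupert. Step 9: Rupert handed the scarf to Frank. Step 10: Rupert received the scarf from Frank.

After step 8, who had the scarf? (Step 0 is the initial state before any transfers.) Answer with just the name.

Tracking the scarf holder through step 8:
After step 0 (start): Laura
After step 1: Judy
After step 2: Rupert
After step 3: Frank
After step 4: Laura
After step 5: Rupert
After step 6: Judy
After step 7: Frank
After step 8: Rupert

At step 8, the holder is Rupert.

Answer: Rupert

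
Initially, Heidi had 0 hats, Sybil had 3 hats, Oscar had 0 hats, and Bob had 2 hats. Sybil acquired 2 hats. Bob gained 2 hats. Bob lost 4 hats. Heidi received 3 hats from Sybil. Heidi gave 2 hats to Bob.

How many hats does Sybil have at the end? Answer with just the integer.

Tracking counts step by step:
Start: Heidi=0, Sybil=3, Oscar=0, Bob=2
Event 1 (Sybil +2): Sybil: 3 -> 5. State: Heidi=0, Sybil=5, Oscar=0, Bob=2
Event 2 (Bob +2): Bob: 2 -> 4. State: Heidi=0, Sybil=5, Oscar=0, Bob=4
Event 3 (Bob -4): Bob: 4 -> 0. State: Heidi=0, Sybil=5, Oscar=0, Bob=0
Event 4 (Sybil -> Heidi, 3): Sybil: 5 -> 2, Heidi: 0 -> 3. State: Heidi=3, Sybil=2, Oscar=0, Bob=0
Event 5 (Heidi -> Bob, 2): Heidi: 3 -> 1, Bob: 0 -> 2. State: Heidi=1, Sybil=2, Oscar=0, Bob=2

Sybil's final count: 2

Answer: 2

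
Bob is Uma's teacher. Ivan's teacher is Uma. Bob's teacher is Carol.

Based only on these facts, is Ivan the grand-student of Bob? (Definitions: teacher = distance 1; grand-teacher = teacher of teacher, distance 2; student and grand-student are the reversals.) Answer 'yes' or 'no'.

Answer: yes

Derivation:
Reconstructing the teacher chain from the given facts:
  Carol -> Bob -> Uma -> Ivan
(each arrow means 'teacher of the next')
Positions in the chain (0 = top):
  position of Carol: 0
  position of Bob: 1
  position of Uma: 2
  position of Ivan: 3

Ivan is at position 3, Bob is at position 1; signed distance (j - i) = -2.
'grand-student' requires j - i = -2. Actual distance is -2, so the relation HOLDS.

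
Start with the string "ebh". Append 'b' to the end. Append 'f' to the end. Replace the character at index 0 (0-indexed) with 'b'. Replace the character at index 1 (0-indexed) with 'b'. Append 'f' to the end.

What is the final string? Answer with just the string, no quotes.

Applying each edit step by step:
Start: "ebh"
Op 1 (append 'b'): "ebh" -> "ebhb"
Op 2 (append 'f'): "ebhb" -> "ebhbf"
Op 3 (replace idx 0: 'e' -> 'b'): "ebhbf" -> "bbhbf"
Op 4 (replace idx 1: 'b' -> 'b'): "bbhbf" -> "bbhbf"
Op 5 (append 'f'): "bbhbf" -> "bbhbff"

Answer: bbhbff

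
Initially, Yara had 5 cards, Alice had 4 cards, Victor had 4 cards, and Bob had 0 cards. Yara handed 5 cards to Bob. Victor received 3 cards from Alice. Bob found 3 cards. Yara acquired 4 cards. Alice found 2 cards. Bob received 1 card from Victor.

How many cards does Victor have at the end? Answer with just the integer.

Tracking counts step by step:
Start: Yara=5, Alice=4, Victor=4, Bob=0
Event 1 (Yara -> Bob, 5): Yara: 5 -> 0, Bob: 0 -> 5. State: Yara=0, Alice=4, Victor=4, Bob=5
Event 2 (Alice -> Victor, 3): Alice: 4 -> 1, Victor: 4 -> 7. State: Yara=0, Alice=1, Victor=7, Bob=5
Event 3 (Bob +3): Bob: 5 -> 8. State: Yara=0, Alice=1, Victor=7, Bob=8
Event 4 (Yara +4): Yara: 0 -> 4. State: Yara=4, Alice=1, Victor=7, Bob=8
Event 5 (Alice +2): Alice: 1 -> 3. State: Yara=4, Alice=3, Victor=7, Bob=8
Event 6 (Victor -> Bob, 1): Victor: 7 -> 6, Bob: 8 -> 9. State: Yara=4, Alice=3, Victor=6, Bob=9

Victor's final count: 6

Answer: 6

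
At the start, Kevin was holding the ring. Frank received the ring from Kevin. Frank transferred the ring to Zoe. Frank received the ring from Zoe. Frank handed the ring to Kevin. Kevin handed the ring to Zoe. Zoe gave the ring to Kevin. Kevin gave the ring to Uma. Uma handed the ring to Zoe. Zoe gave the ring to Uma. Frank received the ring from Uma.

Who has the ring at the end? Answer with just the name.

Answer: Frank

Derivation:
Tracking the ring through each event:
Start: Kevin has the ring.
After event 1: Frank has the ring.
After event 2: Zoe has the ring.
After event 3: Frank has the ring.
After event 4: Kevin has the ring.
After event 5: Zoe has the ring.
After event 6: Kevin has the ring.
After event 7: Uma has the ring.
After event 8: Zoe has the ring.
After event 9: Uma has the ring.
After event 10: Frank has the ring.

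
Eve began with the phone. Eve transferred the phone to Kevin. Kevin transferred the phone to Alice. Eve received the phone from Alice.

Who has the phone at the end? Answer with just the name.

Tracking the phone through each event:
Start: Eve has the phone.
After event 1: Kevin has the phone.
After event 2: Alice has the phone.
After event 3: Eve has the phone.

Answer: Eve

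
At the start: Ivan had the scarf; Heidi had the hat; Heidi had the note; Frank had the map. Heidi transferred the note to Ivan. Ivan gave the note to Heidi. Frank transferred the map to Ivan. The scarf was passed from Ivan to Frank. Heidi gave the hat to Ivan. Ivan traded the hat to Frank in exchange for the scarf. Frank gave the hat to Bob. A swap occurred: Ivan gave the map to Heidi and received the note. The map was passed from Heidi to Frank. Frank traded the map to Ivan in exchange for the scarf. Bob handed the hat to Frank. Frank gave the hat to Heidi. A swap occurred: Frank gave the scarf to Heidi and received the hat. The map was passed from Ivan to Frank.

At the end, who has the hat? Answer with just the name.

Answer: Frank

Derivation:
Tracking all object holders:
Start: scarf:Ivan, hat:Heidi, note:Heidi, map:Frank
Event 1 (give note: Heidi -> Ivan). State: scarf:Ivan, hat:Heidi, note:Ivan, map:Frank
Event 2 (give note: Ivan -> Heidi). State: scarf:Ivan, hat:Heidi, note:Heidi, map:Frank
Event 3 (give map: Frank -> Ivan). State: scarf:Ivan, hat:Heidi, note:Heidi, map:Ivan
Event 4 (give scarf: Ivan -> Frank). State: scarf:Frank, hat:Heidi, note:Heidi, map:Ivan
Event 5 (give hat: Heidi -> Ivan). State: scarf:Frank, hat:Ivan, note:Heidi, map:Ivan
Event 6 (swap hat<->scarf: now hat:Frank, scarf:Ivan). State: scarf:Ivan, hat:Frank, note:Heidi, map:Ivan
Event 7 (give hat: Frank -> Bob). State: scarf:Ivan, hat:Bob, note:Heidi, map:Ivan
Event 8 (swap map<->note: now map:Heidi, note:Ivan). State: scarf:Ivan, hat:Bob, note:Ivan, map:Heidi
Event 9 (give map: Heidi -> Frank). State: scarf:Ivan, hat:Bob, note:Ivan, map:Frank
Event 10 (swap map<->scarf: now map:Ivan, scarf:Frank). State: scarf:Frank, hat:Bob, note:Ivan, map:Ivan
Event 11 (give hat: Bob -> Frank). State: scarf:Frank, hat:Frank, note:Ivan, map:Ivan
Event 12 (give hat: Frank -> Heidi). State: scarf:Frank, hat:Heidi, note:Ivan, map:Ivan
Event 13 (swap scarf<->hat: now scarf:Heidi, hat:Frank). State: scarf:Heidi, hat:Frank, note:Ivan, map:Ivan
Event 14 (give map: Ivan -> Frank). State: scarf:Heidi, hat:Frank, note:Ivan, map:Frank

Final state: scarf:Heidi, hat:Frank, note:Ivan, map:Frank
The hat is held by Frank.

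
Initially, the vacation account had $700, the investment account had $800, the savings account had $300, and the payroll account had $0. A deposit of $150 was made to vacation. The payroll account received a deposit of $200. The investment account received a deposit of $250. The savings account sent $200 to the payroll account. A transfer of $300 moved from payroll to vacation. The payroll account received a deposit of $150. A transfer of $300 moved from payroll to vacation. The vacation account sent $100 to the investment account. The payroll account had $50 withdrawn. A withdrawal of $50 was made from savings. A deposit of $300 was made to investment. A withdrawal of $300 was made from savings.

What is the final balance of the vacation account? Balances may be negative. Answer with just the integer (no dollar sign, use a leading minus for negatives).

Answer: 1350

Derivation:
Tracking account balances step by step:
Start: vacation=700, investment=800, savings=300, payroll=0
Event 1 (deposit 150 to vacation): vacation: 700 + 150 = 850. Balances: vacation=850, investment=800, savings=300, payroll=0
Event 2 (deposit 200 to payroll): payroll: 0 + 200 = 200. Balances: vacation=850, investment=800, savings=300, payroll=200
Event 3 (deposit 250 to investment): investment: 800 + 250 = 1050. Balances: vacation=850, investment=1050, savings=300, payroll=200
Event 4 (transfer 200 savings -> payroll): savings: 300 - 200 = 100, payroll: 200 + 200 = 400. Balances: vacation=850, investment=1050, savings=100, payroll=400
Event 5 (transfer 300 payroll -> vacation): payroll: 400 - 300 = 100, vacation: 850 + 300 = 1150. Balances: vacation=1150, investment=1050, savings=100, payroll=100
Event 6 (deposit 150 to payroll): payroll: 100 + 150 = 250. Balances: vacation=1150, investment=1050, savings=100, payroll=250
Event 7 (transfer 300 payroll -> vacation): payroll: 250 - 300 = -50, vacation: 1150 + 300 = 1450. Balances: vacation=1450, investment=1050, savings=100, payroll=-50
Event 8 (transfer 100 vacation -> investment): vacation: 1450 - 100 = 1350, investment: 1050 + 100 = 1150. Balances: vacation=1350, investment=1150, savings=100, payroll=-50
Event 9 (withdraw 50 from payroll): payroll: -50 - 50 = -100. Balances: vacation=1350, investment=1150, savings=100, payroll=-100
Event 10 (withdraw 50 from savings): savings: 100 - 50 = 50. Balances: vacation=1350, investment=1150, savings=50, payroll=-100
Event 11 (deposit 300 to investment): investment: 1150 + 300 = 1450. Balances: vacation=1350, investment=1450, savings=50, payroll=-100
Event 12 (withdraw 300 from savings): savings: 50 - 300 = -250. Balances: vacation=1350, investment=1450, savings=-250, payroll=-100

Final balance of vacation: 1350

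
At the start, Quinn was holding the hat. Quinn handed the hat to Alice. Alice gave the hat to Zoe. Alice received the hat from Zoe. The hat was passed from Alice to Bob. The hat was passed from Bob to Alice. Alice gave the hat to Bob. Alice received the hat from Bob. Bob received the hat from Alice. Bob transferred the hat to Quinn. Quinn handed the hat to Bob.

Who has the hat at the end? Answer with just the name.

Answer: Bob

Derivation:
Tracking the hat through each event:
Start: Quinn has the hat.
After event 1: Alice has the hat.
After event 2: Zoe has the hat.
After event 3: Alice has the hat.
After event 4: Bob has the hat.
After event 5: Alice has the hat.
After event 6: Bob has the hat.
After event 7: Alice has the hat.
After event 8: Bob has the hat.
After event 9: Quinn has the hat.
After event 10: Bob has the hat.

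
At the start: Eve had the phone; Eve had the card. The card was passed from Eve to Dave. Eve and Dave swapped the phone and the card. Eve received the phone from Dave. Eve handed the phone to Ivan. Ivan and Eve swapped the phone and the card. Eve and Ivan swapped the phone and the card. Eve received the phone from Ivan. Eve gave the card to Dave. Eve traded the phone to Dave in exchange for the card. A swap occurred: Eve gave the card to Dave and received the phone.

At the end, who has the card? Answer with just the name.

Tracking all object holders:
Start: phone:Eve, card:Eve
Event 1 (give card: Eve -> Dave). State: phone:Eve, card:Dave
Event 2 (swap phone<->card: now phone:Dave, card:Eve). State: phone:Dave, card:Eve
Event 3 (give phone: Dave -> Eve). State: phone:Eve, card:Eve
Event 4 (give phone: Eve -> Ivan). State: phone:Ivan, card:Eve
Event 5 (swap phone<->card: now phone:Eve, card:Ivan). State: phone:Eve, card:Ivan
Event 6 (swap phone<->card: now phone:Ivan, card:Eve). State: phone:Ivan, card:Eve
Event 7 (give phone: Ivan -> Eve). State: phone:Eve, card:Eve
Event 8 (give card: Eve -> Dave). State: phone:Eve, card:Dave
Event 9 (swap phone<->card: now phone:Dave, card:Eve). State: phone:Dave, card:Eve
Event 10 (swap card<->phone: now card:Dave, phone:Eve). State: phone:Eve, card:Dave

Final state: phone:Eve, card:Dave
The card is held by Dave.

Answer: Dave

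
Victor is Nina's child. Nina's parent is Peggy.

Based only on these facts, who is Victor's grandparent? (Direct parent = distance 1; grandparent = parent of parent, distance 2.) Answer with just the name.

Reconstructing the parent chain from the given facts:
  Peggy -> Nina -> Victor
(each arrow means 'parent of the next')
Positions in the chain (0 = top):
  position of Peggy: 0
  position of Nina: 1
  position of Victor: 2

Victor is at position 2; the grandparent is 2 steps up the chain, i.e. position 0: Peggy.

Answer: Peggy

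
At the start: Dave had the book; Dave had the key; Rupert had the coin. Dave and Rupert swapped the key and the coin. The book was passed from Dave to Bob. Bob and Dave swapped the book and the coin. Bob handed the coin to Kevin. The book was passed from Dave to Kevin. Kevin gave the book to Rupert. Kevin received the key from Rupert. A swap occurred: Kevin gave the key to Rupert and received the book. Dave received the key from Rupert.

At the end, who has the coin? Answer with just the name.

Tracking all object holders:
Start: book:Dave, key:Dave, coin:Rupert
Event 1 (swap key<->coin: now key:Rupert, coin:Dave). State: book:Dave, key:Rupert, coin:Dave
Event 2 (give book: Dave -> Bob). State: book:Bob, key:Rupert, coin:Dave
Event 3 (swap book<->coin: now book:Dave, coin:Bob). State: book:Dave, key:Rupert, coin:Bob
Event 4 (give coin: Bob -> Kevin). State: book:Dave, key:Rupert, coin:Kevin
Event 5 (give book: Dave -> Kevin). State: book:Kevin, key:Rupert, coin:Kevin
Event 6 (give book: Kevin -> Rupert). State: book:Rupert, key:Rupert, coin:Kevin
Event 7 (give key: Rupert -> Kevin). State: book:Rupert, key:Kevin, coin:Kevin
Event 8 (swap key<->book: now key:Rupert, book:Kevin). State: book:Kevin, key:Rupert, coin:Kevin
Event 9 (give key: Rupert -> Dave). State: book:Kevin, key:Dave, coin:Kevin

Final state: book:Kevin, key:Dave, coin:Kevin
The coin is held by Kevin.

Answer: Kevin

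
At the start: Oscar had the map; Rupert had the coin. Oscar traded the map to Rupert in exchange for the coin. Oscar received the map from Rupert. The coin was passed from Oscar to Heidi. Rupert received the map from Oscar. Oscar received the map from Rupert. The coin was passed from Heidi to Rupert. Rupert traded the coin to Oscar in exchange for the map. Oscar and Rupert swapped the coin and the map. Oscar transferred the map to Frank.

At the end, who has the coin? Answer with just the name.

Tracking all object holders:
Start: map:Oscar, coin:Rupert
Event 1 (swap map<->coin: now map:Rupert, coin:Oscar). State: map:Rupert, coin:Oscar
Event 2 (give map: Rupert -> Oscar). State: map:Oscar, coin:Oscar
Event 3 (give coin: Oscar -> Heidi). State: map:Oscar, coin:Heidi
Event 4 (give map: Oscar -> Rupert). State: map:Rupert, coin:Heidi
Event 5 (give map: Rupert -> Oscar). State: map:Oscar, coin:Heidi
Event 6 (give coin: Heidi -> Rupert). State: map:Oscar, coin:Rupert
Event 7 (swap coin<->map: now coin:Oscar, map:Rupert). State: map:Rupert, coin:Oscar
Event 8 (swap coin<->map: now coin:Rupert, map:Oscar). State: map:Oscar, coin:Rupert
Event 9 (give map: Oscar -> Frank). State: map:Frank, coin:Rupert

Final state: map:Frank, coin:Rupert
The coin is held by Rupert.

Answer: Rupert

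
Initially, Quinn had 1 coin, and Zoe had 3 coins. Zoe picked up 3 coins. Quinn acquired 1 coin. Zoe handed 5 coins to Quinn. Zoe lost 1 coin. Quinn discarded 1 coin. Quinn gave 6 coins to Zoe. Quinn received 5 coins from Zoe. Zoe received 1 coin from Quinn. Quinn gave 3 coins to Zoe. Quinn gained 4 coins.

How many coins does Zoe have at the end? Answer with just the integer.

Answer: 5

Derivation:
Tracking counts step by step:
Start: Quinn=1, Zoe=3
Event 1 (Zoe +3): Zoe: 3 -> 6. State: Quinn=1, Zoe=6
Event 2 (Quinn +1): Quinn: 1 -> 2. State: Quinn=2, Zoe=6
Event 3 (Zoe -> Quinn, 5): Zoe: 6 -> 1, Quinn: 2 -> 7. State: Quinn=7, Zoe=1
Event 4 (Zoe -1): Zoe: 1 -> 0. State: Quinn=7, Zoe=0
Event 5 (Quinn -1): Quinn: 7 -> 6. State: Quinn=6, Zoe=0
Event 6 (Quinn -> Zoe, 6): Quinn: 6 -> 0, Zoe: 0 -> 6. State: Quinn=0, Zoe=6
Event 7 (Zoe -> Quinn, 5): Zoe: 6 -> 1, Quinn: 0 -> 5. State: Quinn=5, Zoe=1
Event 8 (Quinn -> Zoe, 1): Quinn: 5 -> 4, Zoe: 1 -> 2. State: Quinn=4, Zoe=2
Event 9 (Quinn -> Zoe, 3): Quinn: 4 -> 1, Zoe: 2 -> 5. State: Quinn=1, Zoe=5
Event 10 (Quinn +4): Quinn: 1 -> 5. State: Quinn=5, Zoe=5

Zoe's final count: 5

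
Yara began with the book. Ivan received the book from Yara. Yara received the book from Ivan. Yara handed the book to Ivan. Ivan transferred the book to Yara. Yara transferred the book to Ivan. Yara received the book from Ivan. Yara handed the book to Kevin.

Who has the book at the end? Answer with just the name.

Answer: Kevin

Derivation:
Tracking the book through each event:
Start: Yara has the book.
After event 1: Ivan has the book.
After event 2: Yara has the book.
After event 3: Ivan has the book.
After event 4: Yara has the book.
After event 5: Ivan has the book.
After event 6: Yara has the book.
After event 7: Kevin has the book.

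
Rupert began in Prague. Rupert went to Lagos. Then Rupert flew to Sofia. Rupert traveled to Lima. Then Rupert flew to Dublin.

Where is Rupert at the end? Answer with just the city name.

Answer: Dublin

Derivation:
Tracking Rupert's location:
Start: Rupert is in Prague.
After move 1: Prague -> Lagos. Rupert is in Lagos.
After move 2: Lagos -> Sofia. Rupert is in Sofia.
After move 3: Sofia -> Lima. Rupert is in Lima.
After move 4: Lima -> Dublin. Rupert is in Dublin.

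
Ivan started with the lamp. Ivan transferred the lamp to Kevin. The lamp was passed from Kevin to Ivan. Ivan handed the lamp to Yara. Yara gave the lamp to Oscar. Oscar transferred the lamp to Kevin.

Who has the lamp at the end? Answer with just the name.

Answer: Kevin

Derivation:
Tracking the lamp through each event:
Start: Ivan has the lamp.
After event 1: Kevin has the lamp.
After event 2: Ivan has the lamp.
After event 3: Yara has the lamp.
After event 4: Oscar has the lamp.
After event 5: Kevin has the lamp.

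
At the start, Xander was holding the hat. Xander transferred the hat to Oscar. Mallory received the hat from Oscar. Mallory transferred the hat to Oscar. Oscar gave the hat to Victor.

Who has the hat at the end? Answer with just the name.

Tracking the hat through each event:
Start: Xander has the hat.
After event 1: Oscar has the hat.
After event 2: Mallory has the hat.
After event 3: Oscar has the hat.
After event 4: Victor has the hat.

Answer: Victor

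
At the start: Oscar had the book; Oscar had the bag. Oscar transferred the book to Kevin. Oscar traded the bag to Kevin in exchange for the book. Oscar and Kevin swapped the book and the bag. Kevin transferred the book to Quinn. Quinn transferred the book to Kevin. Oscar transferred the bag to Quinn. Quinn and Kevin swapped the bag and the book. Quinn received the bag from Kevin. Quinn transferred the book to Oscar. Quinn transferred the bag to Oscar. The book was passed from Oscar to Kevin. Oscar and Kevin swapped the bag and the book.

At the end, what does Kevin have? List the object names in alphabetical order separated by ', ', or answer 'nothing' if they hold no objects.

Tracking all object holders:
Start: book:Oscar, bag:Oscar
Event 1 (give book: Oscar -> Kevin). State: book:Kevin, bag:Oscar
Event 2 (swap bag<->book: now bag:Kevin, book:Oscar). State: book:Oscar, bag:Kevin
Event 3 (swap book<->bag: now book:Kevin, bag:Oscar). State: book:Kevin, bag:Oscar
Event 4 (give book: Kevin -> Quinn). State: book:Quinn, bag:Oscar
Event 5 (give book: Quinn -> Kevin). State: book:Kevin, bag:Oscar
Event 6 (give bag: Oscar -> Quinn). State: book:Kevin, bag:Quinn
Event 7 (swap bag<->book: now bag:Kevin, book:Quinn). State: book:Quinn, bag:Kevin
Event 8 (give bag: Kevin -> Quinn). State: book:Quinn, bag:Quinn
Event 9 (give book: Quinn -> Oscar). State: book:Oscar, bag:Quinn
Event 10 (give bag: Quinn -> Oscar). State: book:Oscar, bag:Oscar
Event 11 (give book: Oscar -> Kevin). State: book:Kevin, bag:Oscar
Event 12 (swap bag<->book: now bag:Kevin, book:Oscar). State: book:Oscar, bag:Kevin

Final state: book:Oscar, bag:Kevin
Kevin holds: bag.

Answer: bag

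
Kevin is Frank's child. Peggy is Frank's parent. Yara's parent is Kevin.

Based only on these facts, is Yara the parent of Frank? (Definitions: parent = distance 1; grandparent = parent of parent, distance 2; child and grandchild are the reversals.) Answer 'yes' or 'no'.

Answer: no

Derivation:
Reconstructing the parent chain from the given facts:
  Peggy -> Frank -> Kevin -> Yara
(each arrow means 'parent of the next')
Positions in the chain (0 = top):
  position of Peggy: 0
  position of Frank: 1
  position of Kevin: 2
  position of Yara: 3

Yara is at position 3, Frank is at position 1; signed distance (j - i) = -2.
'parent' requires j - i = 1. Actual distance is -2, so the relation does NOT hold.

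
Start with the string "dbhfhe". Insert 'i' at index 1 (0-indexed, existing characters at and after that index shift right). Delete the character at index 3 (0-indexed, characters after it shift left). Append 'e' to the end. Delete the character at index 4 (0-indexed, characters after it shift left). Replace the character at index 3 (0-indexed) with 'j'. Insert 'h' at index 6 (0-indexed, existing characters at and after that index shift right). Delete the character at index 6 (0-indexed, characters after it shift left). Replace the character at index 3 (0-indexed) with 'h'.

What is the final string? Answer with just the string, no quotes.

Applying each edit step by step:
Start: "dbhfhe"
Op 1 (insert 'i' at idx 1): "dbhfhe" -> "dibhfhe"
Op 2 (delete idx 3 = 'h'): "dibhfhe" -> "dibfhe"
Op 3 (append 'e'): "dibfhe" -> "dibfhee"
Op 4 (delete idx 4 = 'h'): "dibfhee" -> "dibfee"
Op 5 (replace idx 3: 'f' -> 'j'): "dibfee" -> "dibjee"
Op 6 (insert 'h' at idx 6): "dibjee" -> "dibjeeh"
Op 7 (delete idx 6 = 'h'): "dibjeeh" -> "dibjee"
Op 8 (replace idx 3: 'j' -> 'h'): "dibjee" -> "dibhee"

Answer: dibhee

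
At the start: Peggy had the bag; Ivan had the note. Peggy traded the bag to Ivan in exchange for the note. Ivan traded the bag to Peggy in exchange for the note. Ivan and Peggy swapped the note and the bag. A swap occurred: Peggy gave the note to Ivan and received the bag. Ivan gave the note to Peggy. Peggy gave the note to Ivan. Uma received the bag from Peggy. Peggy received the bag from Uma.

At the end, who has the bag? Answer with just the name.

Tracking all object holders:
Start: bag:Peggy, note:Ivan
Event 1 (swap bag<->note: now bag:Ivan, note:Peggy). State: bag:Ivan, note:Peggy
Event 2 (swap bag<->note: now bag:Peggy, note:Ivan). State: bag:Peggy, note:Ivan
Event 3 (swap note<->bag: now note:Peggy, bag:Ivan). State: bag:Ivan, note:Peggy
Event 4 (swap note<->bag: now note:Ivan, bag:Peggy). State: bag:Peggy, note:Ivan
Event 5 (give note: Ivan -> Peggy). State: bag:Peggy, note:Peggy
Event 6 (give note: Peggy -> Ivan). State: bag:Peggy, note:Ivan
Event 7 (give bag: Peggy -> Uma). State: bag:Uma, note:Ivan
Event 8 (give bag: Uma -> Peggy). State: bag:Peggy, note:Ivan

Final state: bag:Peggy, note:Ivan
The bag is held by Peggy.

Answer: Peggy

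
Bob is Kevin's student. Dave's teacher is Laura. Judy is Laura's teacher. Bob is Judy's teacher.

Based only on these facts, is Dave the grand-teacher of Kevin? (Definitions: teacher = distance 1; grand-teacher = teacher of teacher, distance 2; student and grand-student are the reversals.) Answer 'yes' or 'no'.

Reconstructing the teacher chain from the given facts:
  Kevin -> Bob -> Judy -> Laura -> Dave
(each arrow means 'teacher of the next')
Positions in the chain (0 = top):
  position of Kevin: 0
  position of Bob: 1
  position of Judy: 2
  position of Laura: 3
  position of Dave: 4

Dave is at position 4, Kevin is at position 0; signed distance (j - i) = -4.
'grand-teacher' requires j - i = 2. Actual distance is -4, so the relation does NOT hold.

Answer: no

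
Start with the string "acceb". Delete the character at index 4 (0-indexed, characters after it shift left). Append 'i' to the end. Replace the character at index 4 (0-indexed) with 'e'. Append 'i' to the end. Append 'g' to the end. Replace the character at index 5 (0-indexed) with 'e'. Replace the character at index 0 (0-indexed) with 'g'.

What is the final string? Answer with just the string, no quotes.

Answer: gcceeeg

Derivation:
Applying each edit step by step:
Start: "acceb"
Op 1 (delete idx 4 = 'b'): "acceb" -> "acce"
Op 2 (append 'i'): "acce" -> "accei"
Op 3 (replace idx 4: 'i' -> 'e'): "accei" -> "accee"
Op 4 (append 'i'): "accee" -> "acceei"
Op 5 (append 'g'): "acceei" -> "acceeig"
Op 6 (replace idx 5: 'i' -> 'e'): "acceeig" -> "acceeeg"
Op 7 (replace idx 0: 'a' -> 'g'): "acceeeg" -> "gcceeeg"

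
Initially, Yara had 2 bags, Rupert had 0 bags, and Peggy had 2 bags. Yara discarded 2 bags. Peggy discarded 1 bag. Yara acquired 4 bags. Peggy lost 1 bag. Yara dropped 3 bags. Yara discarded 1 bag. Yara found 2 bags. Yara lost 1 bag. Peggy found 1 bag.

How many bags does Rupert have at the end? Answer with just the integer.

Tracking counts step by step:
Start: Yara=2, Rupert=0, Peggy=2
Event 1 (Yara -2): Yara: 2 -> 0. State: Yara=0, Rupert=0, Peggy=2
Event 2 (Peggy -1): Peggy: 2 -> 1. State: Yara=0, Rupert=0, Peggy=1
Event 3 (Yara +4): Yara: 0 -> 4. State: Yara=4, Rupert=0, Peggy=1
Event 4 (Peggy -1): Peggy: 1 -> 0. State: Yara=4, Rupert=0, Peggy=0
Event 5 (Yara -3): Yara: 4 -> 1. State: Yara=1, Rupert=0, Peggy=0
Event 6 (Yara -1): Yara: 1 -> 0. State: Yara=0, Rupert=0, Peggy=0
Event 7 (Yara +2): Yara: 0 -> 2. State: Yara=2, Rupert=0, Peggy=0
Event 8 (Yara -1): Yara: 2 -> 1. State: Yara=1, Rupert=0, Peggy=0
Event 9 (Peggy +1): Peggy: 0 -> 1. State: Yara=1, Rupert=0, Peggy=1

Rupert's final count: 0

Answer: 0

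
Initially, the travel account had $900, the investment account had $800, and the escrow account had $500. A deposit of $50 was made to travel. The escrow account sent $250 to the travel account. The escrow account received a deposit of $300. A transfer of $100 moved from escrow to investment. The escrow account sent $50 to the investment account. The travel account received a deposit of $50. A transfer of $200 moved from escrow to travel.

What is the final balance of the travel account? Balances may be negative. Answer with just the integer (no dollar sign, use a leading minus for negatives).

Answer: 1450

Derivation:
Tracking account balances step by step:
Start: travel=900, investment=800, escrow=500
Event 1 (deposit 50 to travel): travel: 900 + 50 = 950. Balances: travel=950, investment=800, escrow=500
Event 2 (transfer 250 escrow -> travel): escrow: 500 - 250 = 250, travel: 950 + 250 = 1200. Balances: travel=1200, investment=800, escrow=250
Event 3 (deposit 300 to escrow): escrow: 250 + 300 = 550. Balances: travel=1200, investment=800, escrow=550
Event 4 (transfer 100 escrow -> investment): escrow: 550 - 100 = 450, investment: 800 + 100 = 900. Balances: travel=1200, investment=900, escrow=450
Event 5 (transfer 50 escrow -> investment): escrow: 450 - 50 = 400, investment: 900 + 50 = 950. Balances: travel=1200, investment=950, escrow=400
Event 6 (deposit 50 to travel): travel: 1200 + 50 = 1250. Balances: travel=1250, investment=950, escrow=400
Event 7 (transfer 200 escrow -> travel): escrow: 400 - 200 = 200, travel: 1250 + 200 = 1450. Balances: travel=1450, investment=950, escrow=200

Final balance of travel: 1450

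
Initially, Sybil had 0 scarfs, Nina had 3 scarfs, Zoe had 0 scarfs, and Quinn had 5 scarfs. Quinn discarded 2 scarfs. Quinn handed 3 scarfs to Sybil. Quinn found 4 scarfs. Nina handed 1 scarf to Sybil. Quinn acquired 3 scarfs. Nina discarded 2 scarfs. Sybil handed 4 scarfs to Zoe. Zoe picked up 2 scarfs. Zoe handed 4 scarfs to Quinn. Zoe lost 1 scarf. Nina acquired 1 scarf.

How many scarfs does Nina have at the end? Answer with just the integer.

Answer: 1

Derivation:
Tracking counts step by step:
Start: Sybil=0, Nina=3, Zoe=0, Quinn=5
Event 1 (Quinn -2): Quinn: 5 -> 3. State: Sybil=0, Nina=3, Zoe=0, Quinn=3
Event 2 (Quinn -> Sybil, 3): Quinn: 3 -> 0, Sybil: 0 -> 3. State: Sybil=3, Nina=3, Zoe=0, Quinn=0
Event 3 (Quinn +4): Quinn: 0 -> 4. State: Sybil=3, Nina=3, Zoe=0, Quinn=4
Event 4 (Nina -> Sybil, 1): Nina: 3 -> 2, Sybil: 3 -> 4. State: Sybil=4, Nina=2, Zoe=0, Quinn=4
Event 5 (Quinn +3): Quinn: 4 -> 7. State: Sybil=4, Nina=2, Zoe=0, Quinn=7
Event 6 (Nina -2): Nina: 2 -> 0. State: Sybil=4, Nina=0, Zoe=0, Quinn=7
Event 7 (Sybil -> Zoe, 4): Sybil: 4 -> 0, Zoe: 0 -> 4. State: Sybil=0, Nina=0, Zoe=4, Quinn=7
Event 8 (Zoe +2): Zoe: 4 -> 6. State: Sybil=0, Nina=0, Zoe=6, Quinn=7
Event 9 (Zoe -> Quinn, 4): Zoe: 6 -> 2, Quinn: 7 -> 11. State: Sybil=0, Nina=0, Zoe=2, Quinn=11
Event 10 (Zoe -1): Zoe: 2 -> 1. State: Sybil=0, Nina=0, Zoe=1, Quinn=11
Event 11 (Nina +1): Nina: 0 -> 1. State: Sybil=0, Nina=1, Zoe=1, Quinn=11

Nina's final count: 1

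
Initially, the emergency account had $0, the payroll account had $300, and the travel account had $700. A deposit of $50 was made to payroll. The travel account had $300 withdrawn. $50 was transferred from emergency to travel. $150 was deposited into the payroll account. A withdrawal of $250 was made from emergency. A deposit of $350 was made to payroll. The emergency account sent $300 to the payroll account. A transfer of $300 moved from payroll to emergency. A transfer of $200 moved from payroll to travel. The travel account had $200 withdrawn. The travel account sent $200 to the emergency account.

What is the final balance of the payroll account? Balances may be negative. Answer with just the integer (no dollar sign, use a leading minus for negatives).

Tracking account balances step by step:
Start: emergency=0, payroll=300, travel=700
Event 1 (deposit 50 to payroll): payroll: 300 + 50 = 350. Balances: emergency=0, payroll=350, travel=700
Event 2 (withdraw 300 from travel): travel: 700 - 300 = 400. Balances: emergency=0, payroll=350, travel=400
Event 3 (transfer 50 emergency -> travel): emergency: 0 - 50 = -50, travel: 400 + 50 = 450. Balances: emergency=-50, payroll=350, travel=450
Event 4 (deposit 150 to payroll): payroll: 350 + 150 = 500. Balances: emergency=-50, payroll=500, travel=450
Event 5 (withdraw 250 from emergency): emergency: -50 - 250 = -300. Balances: emergency=-300, payroll=500, travel=450
Event 6 (deposit 350 to payroll): payroll: 500 + 350 = 850. Balances: emergency=-300, payroll=850, travel=450
Event 7 (transfer 300 emergency -> payroll): emergency: -300 - 300 = -600, payroll: 850 + 300 = 1150. Balances: emergency=-600, payroll=1150, travel=450
Event 8 (transfer 300 payroll -> emergency): payroll: 1150 - 300 = 850, emergency: -600 + 300 = -300. Balances: emergency=-300, payroll=850, travel=450
Event 9 (transfer 200 payroll -> travel): payroll: 850 - 200 = 650, travel: 450 + 200 = 650. Balances: emergency=-300, payroll=650, travel=650
Event 10 (withdraw 200 from travel): travel: 650 - 200 = 450. Balances: emergency=-300, payroll=650, travel=450
Event 11 (transfer 200 travel -> emergency): travel: 450 - 200 = 250, emergency: -300 + 200 = -100. Balances: emergency=-100, payroll=650, travel=250

Final balance of payroll: 650

Answer: 650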